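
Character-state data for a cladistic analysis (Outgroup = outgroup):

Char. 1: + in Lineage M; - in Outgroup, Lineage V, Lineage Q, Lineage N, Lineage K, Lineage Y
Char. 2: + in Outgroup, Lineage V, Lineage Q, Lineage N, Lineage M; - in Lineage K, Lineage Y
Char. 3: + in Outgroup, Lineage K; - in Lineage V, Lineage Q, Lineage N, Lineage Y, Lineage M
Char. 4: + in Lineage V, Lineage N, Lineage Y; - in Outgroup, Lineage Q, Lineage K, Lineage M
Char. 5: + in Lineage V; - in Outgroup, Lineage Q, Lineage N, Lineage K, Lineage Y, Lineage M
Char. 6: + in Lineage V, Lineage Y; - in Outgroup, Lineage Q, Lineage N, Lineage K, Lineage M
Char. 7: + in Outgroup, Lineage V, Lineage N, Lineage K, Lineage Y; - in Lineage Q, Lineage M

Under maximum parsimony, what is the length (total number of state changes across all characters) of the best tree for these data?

Character polarity is set by the outgroup: the derived state is whichever differs from the outgroup's state, so for Char. 2, Char. 3, Char. 7 the derived state is '-', and for the remaining characters it is '+'.
Char. 1 (derived state '+') is unique to Lineage M (autapomorphy; uninformative for grouping).
Char. 2 groups Lineage K and Lineage Y, which is incompatible with the clades supported by the remaining characters; treating it as convergent (homoplasy) costs fewer steps than any alternative tree.
Only Lineage M, Lineage N, Lineage Q, Lineage V, and Lineage Y show the derived state '-' for Char. 3, supporting them as a clade.
Only Lineage N, Lineage V, and Lineage Y show the derived state '+' for Char. 4, supporting them as a clade.
Char. 5: derived state '+' in Lineage V only — an autapomorphy, so it tells us nothing about relationships among taxa.
Char. 6: derived state '+' in Lineage V and Lineage Y only — synapomorphy for {Lineage V, Lineage Y}.
Char. 7: derived state '-' in Lineage M and Lineage Q only — synapomorphy for {Lineage M, Lineage Q}.
Most parsimonious ingroup topology: ((((Lineage V,Lineage Y),Lineage N),(Lineage Q,Lineage M)),Lineage K).
Changes per character on this tree: Char. 1: 1; Char. 2: 2; Char. 3: 1; Char. 4: 1; Char. 5: 1; Char. 6: 1; Char. 7: 1.
Total = 8.

8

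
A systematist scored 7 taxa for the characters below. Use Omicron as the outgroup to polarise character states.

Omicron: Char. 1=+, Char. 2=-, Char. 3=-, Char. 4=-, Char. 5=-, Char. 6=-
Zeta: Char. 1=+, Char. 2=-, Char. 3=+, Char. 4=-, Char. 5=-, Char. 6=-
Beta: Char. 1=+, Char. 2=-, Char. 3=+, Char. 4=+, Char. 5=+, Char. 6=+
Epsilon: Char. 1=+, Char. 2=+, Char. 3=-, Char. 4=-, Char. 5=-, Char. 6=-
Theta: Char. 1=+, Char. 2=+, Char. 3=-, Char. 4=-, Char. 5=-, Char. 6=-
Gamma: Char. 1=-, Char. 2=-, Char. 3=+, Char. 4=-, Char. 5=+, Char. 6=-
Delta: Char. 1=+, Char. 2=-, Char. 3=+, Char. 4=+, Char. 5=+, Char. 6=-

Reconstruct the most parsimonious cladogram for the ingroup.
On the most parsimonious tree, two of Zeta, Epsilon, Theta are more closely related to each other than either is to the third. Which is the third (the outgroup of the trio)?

Character polarity is set by the outgroup: the derived state is whichever differs from the outgroup's state, so for Char. 1 the derived state is '-', and for the remaining characters it is '+'.
Char. 1: derived state '-' in Gamma only — an autapomorphy, so it tells us nothing about relationships among taxa.
Only Epsilon and Theta show the derived state '+' for Char. 2, supporting them as a clade.
Char. 3 (derived state '+') is shared by Beta, Delta, Gamma, and Zeta — a synapomorphy uniting that clade.
Char. 4 (derived state '+') is shared by Beta and Delta — a synapomorphy uniting that clade.
Char. 5 (derived state '+') is shared by Beta, Delta, and Gamma — a synapomorphy uniting that clade.
Char. 6 (derived state '+') is unique to Beta (autapomorphy; uninformative for grouping).
Most parsimonious ingroup topology: ((Zeta,((Beta,Delta),Gamma)),(Epsilon,Theta)).
Theta and Epsilon share a more recent common ancestor with each other than either does with Zeta, so Zeta is the least closely related of the three.

Zeta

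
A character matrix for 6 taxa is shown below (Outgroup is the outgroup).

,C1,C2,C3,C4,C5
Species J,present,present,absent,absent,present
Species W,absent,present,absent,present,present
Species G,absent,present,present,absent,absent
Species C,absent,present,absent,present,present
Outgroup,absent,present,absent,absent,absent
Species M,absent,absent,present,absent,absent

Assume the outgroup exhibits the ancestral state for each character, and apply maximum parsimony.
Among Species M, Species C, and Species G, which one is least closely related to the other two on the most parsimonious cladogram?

Character polarity is set by the outgroup: the derived state is whichever differs from the outgroup's state, so for C2 the derived state is 'absent', and for the remaining characters it is 'present'.
C1 (derived state 'present') is unique to Species J (autapomorphy; uninformative for grouping).
C2: derived state 'absent' in Species M only — an autapomorphy, so it tells us nothing about relationships among taxa.
Only Species G and Species M show the derived state 'present' for C3, supporting them as a clade.
C4: derived state 'present' in Species C and Species W only — synapomorphy for {Species C, Species W}.
C5 (derived state 'present') is shared by Species C, Species J, and Species W — a synapomorphy uniting that clade.
Most parsimonious ingroup topology: ((Species J,(Species C,Species W)),(Species M,Species G)).
Species M and Species G share a more recent common ancestor with each other than either does with Species C, so Species C is the least closely related of the three.

Species C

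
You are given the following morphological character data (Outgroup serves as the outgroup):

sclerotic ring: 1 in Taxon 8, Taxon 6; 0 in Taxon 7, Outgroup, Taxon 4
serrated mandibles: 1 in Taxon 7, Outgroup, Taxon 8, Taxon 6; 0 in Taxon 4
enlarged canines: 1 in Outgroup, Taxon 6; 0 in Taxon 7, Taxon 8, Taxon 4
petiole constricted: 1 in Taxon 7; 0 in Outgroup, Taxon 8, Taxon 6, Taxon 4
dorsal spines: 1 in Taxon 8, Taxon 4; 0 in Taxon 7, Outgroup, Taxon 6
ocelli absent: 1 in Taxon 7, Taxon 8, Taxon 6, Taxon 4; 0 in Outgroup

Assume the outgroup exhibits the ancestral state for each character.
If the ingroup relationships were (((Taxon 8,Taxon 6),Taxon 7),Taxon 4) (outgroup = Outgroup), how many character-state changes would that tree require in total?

8

Map each character onto (((Taxon 8,Taxon 6),Taxon 7),Taxon 4) (rooted by Outgroup) and count the minimum state changes it requires (Fitch parsimony):
sclerotic ring: 1; serrated mandibles: 1; enlarged canines: 2; petiole constricted: 1; dorsal spines: 2; ocelli absent: 1.
Total tree length = 8.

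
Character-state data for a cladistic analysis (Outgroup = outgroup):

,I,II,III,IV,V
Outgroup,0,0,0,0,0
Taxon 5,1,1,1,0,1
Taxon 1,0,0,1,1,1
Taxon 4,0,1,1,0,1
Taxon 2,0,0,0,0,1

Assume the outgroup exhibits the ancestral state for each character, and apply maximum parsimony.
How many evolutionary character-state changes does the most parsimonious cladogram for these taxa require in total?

The outgroup has state '0' for every character, so '1' is the derived state throughout.
I (derived state '1') is unique to Taxon 5 (autapomorphy; uninformative for grouping).
II: derived state '1' in Taxon 4 and Taxon 5 only — synapomorphy for {Taxon 4, Taxon 5}.
III: derived state '1' in Taxon 1, Taxon 4, and Taxon 5 only — synapomorphy for {Taxon 1, Taxon 4, Taxon 5}.
IV (derived state '1') is unique to Taxon 1 (autapomorphy; uninformative for grouping).
All ingroup taxa share the derived state '1' for V; it defines the ingroup but does not resolve relationships within it.
Most parsimonious ingroup topology: (((Taxon 5,Taxon 4),Taxon 1),Taxon 2).
Changes per character on this tree: I: 1; II: 1; III: 1; IV: 1; V: 1.
Total = 5.

5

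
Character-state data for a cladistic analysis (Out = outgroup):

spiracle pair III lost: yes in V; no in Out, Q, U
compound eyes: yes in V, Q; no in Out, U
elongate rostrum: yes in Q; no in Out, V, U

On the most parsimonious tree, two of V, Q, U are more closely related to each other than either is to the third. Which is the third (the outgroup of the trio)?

U

The outgroup has state 'no' for every character, so 'yes' is the derived state throughout.
spiracle pair III lost (derived state 'yes') is unique to V (autapomorphy; uninformative for grouping).
Only Q and V show the derived state 'yes' for compound eyes, supporting them as a clade.
elongate rostrum (derived state 'yes') is unique to Q (autapomorphy; uninformative for grouping).
Most parsimonious ingroup topology: ((V,Q),U).
V and Q share a more recent common ancestor with each other than either does with U, so U is the least closely related of the three.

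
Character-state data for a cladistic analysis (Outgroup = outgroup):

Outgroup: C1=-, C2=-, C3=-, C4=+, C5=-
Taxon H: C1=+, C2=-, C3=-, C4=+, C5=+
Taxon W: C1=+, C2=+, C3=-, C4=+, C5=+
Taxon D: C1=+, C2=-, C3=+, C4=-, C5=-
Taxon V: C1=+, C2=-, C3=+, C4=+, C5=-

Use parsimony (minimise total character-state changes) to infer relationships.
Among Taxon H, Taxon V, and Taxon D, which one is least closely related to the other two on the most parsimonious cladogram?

Character polarity is set by the outgroup: the derived state is whichever differs from the outgroup's state, so for C4 the derived state is '-', and for the remaining characters it is '+'.
All ingroup taxa share the derived state '+' for C1; it defines the ingroup but does not resolve relationships within it.
C2 (derived state '+') is unique to Taxon W (autapomorphy; uninformative for grouping).
Only Taxon D and Taxon V show the derived state '+' for C3, supporting them as a clade.
C4 (derived state '-') is unique to Taxon D (autapomorphy; uninformative for grouping).
C5: derived state '+' in Taxon H and Taxon W only — synapomorphy for {Taxon H, Taxon W}.
Most parsimonious ingroup topology: ((Taxon H,Taxon W),(Taxon D,Taxon V)).
Taxon D and Taxon V share a more recent common ancestor with each other than either does with Taxon H, so Taxon H is the least closely related of the three.

Taxon H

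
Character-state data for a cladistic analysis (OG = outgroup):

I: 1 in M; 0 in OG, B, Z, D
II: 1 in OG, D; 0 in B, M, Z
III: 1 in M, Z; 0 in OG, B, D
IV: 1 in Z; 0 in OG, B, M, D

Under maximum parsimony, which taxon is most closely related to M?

Z

Character polarity is set by the outgroup: the derived state is whichever differs from the outgroup's state, so for II the derived state is '0', and for the remaining characters it is '1'.
I (derived state '1') is unique to M (autapomorphy; uninformative for grouping).
II (derived state '0') is shared by B, M, and Z — a synapomorphy uniting that clade.
III: derived state '1' in M and Z only — synapomorphy for {M, Z}.
IV: derived state '1' in Z only — an autapomorphy, so it tells us nothing about relationships among taxa.
Most parsimonious ingroup topology: ((B,(M,Z)),D).
M and Z form a cherry on this tree, so they are sister taxa.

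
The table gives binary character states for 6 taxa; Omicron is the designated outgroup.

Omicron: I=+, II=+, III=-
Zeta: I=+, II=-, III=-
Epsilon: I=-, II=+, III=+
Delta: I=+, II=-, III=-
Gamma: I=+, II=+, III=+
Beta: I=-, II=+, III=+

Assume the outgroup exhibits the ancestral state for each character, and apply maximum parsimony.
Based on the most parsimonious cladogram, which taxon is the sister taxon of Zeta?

Character polarity is set by the outgroup: the derived state is whichever differs from the outgroup's state, so for I, II the derived state is '-', and for the remaining characters it is '+'.
I: derived state '-' in Beta and Epsilon only — synapomorphy for {Beta, Epsilon}.
Only Delta and Zeta show the derived state '-' for II, supporting them as a clade.
Only Beta, Epsilon, and Gamma show the derived state '+' for III, supporting them as a clade.
Most parsimonious ingroup topology: ((Delta,Zeta),((Beta,Epsilon),Gamma)).
Zeta and Delta form a cherry on this tree, so they are sister taxa.

Delta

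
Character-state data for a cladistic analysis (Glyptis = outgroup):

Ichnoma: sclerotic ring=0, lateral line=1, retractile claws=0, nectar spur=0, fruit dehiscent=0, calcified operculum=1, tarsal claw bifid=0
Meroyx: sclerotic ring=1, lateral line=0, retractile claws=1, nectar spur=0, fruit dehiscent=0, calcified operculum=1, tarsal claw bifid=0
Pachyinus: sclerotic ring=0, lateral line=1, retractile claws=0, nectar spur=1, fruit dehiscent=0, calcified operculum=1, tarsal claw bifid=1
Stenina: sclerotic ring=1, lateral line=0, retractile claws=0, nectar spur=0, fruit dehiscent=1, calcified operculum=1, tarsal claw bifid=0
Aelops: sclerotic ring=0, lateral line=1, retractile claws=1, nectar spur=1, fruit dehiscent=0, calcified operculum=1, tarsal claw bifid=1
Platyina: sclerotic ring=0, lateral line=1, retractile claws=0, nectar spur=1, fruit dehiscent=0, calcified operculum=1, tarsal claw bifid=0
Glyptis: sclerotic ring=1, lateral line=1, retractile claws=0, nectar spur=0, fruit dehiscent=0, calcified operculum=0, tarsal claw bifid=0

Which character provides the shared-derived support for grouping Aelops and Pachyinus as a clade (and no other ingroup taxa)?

Character polarity is set by the outgroup: the derived state is whichever differs from the outgroup's state, so for sclerotic ring, lateral line the derived state is '0', and for the remaining characters it is '1'.
sclerotic ring (derived state '0') is shared by Aelops, Ichnoma, Pachyinus, and Platyina — a synapomorphy uniting that clade.
lateral line (derived state '0') is shared by Meroyx and Stenina — a synapomorphy uniting that clade.
retractile claws groups Aelops and Meroyx, which is incompatible with the clades supported by the remaining characters; treating it as convergent (homoplasy) costs fewer steps than any alternative tree.
nectar spur: derived state '1' in Aelops, Pachyinus, and Platyina only — synapomorphy for {Aelops, Pachyinus, Platyina}.
fruit dehiscent: derived state '1' in Stenina only — an autapomorphy, so it tells us nothing about relationships among taxa.
All ingroup taxa share the derived state '1' for calcified operculum; it defines the ingroup but does not resolve relationships within it.
tarsal claw bifid (derived state '1') is shared by Aelops and Pachyinus — a synapomorphy uniting that clade.
Most parsimonious ingroup topology: ((((Aelops,Pachyinus),Platyina),Ichnoma),(Meroyx,Stenina)).
The clade {Aelops, Pachyinus} is supported by tarsal claw bifid: its derived state '1' occurs in exactly those taxa and in no other taxon (including the outgroup).

tarsal claw bifid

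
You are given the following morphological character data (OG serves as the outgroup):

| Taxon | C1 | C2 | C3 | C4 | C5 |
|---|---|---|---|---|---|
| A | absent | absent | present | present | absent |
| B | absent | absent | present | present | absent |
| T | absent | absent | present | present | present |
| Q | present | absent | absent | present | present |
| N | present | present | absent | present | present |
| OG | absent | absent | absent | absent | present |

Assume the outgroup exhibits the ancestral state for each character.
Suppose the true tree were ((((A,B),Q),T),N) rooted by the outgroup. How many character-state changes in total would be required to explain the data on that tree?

7

Map each character onto ((((A,B),Q),T),N) (rooted by OG) and count the minimum state changes it requires (Fitch parsimony):
C1: 2; C2: 1; C3: 2; C4: 1; C5: 1.
Total tree length = 7.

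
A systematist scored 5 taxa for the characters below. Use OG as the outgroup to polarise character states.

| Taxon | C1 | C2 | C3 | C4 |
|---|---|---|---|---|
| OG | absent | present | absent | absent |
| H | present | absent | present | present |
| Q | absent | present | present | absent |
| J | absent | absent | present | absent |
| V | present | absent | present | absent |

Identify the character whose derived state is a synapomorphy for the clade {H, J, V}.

C2

Character polarity is set by the outgroup: the derived state is whichever differs from the outgroup's state, so for C2 the derived state is 'absent', and for the remaining characters it is 'present'.
Only H and V show the derived state 'present' for C1, supporting them as a clade.
Only H, J, and V show the derived state 'absent' for C2, supporting them as a clade.
C3 (derived state 'present') is shared by all ingroup taxa — unites the whole ingroup.
C4: derived state 'present' in H only — an autapomorphy, so it tells us nothing about relationships among taxa.
Most parsimonious ingroup topology: (((H,V),J),Q).
The clade {H, J, V} is supported by C2: its derived state 'absent' occurs in exactly those taxa and in no other taxon (including the outgroup).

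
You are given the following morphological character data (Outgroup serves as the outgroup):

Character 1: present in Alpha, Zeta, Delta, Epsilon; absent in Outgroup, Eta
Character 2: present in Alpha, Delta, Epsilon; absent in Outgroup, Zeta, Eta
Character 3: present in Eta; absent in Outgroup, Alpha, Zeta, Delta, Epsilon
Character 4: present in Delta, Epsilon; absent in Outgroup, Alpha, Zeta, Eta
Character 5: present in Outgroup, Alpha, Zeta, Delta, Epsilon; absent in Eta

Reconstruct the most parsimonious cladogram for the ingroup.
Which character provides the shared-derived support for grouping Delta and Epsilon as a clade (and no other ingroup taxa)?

Character 4

Character polarity is set by the outgroup: the derived state is whichever differs from the outgroup's state, so for Character 5 the derived state is 'absent', and for the remaining characters it is 'present'.
Character 1 (derived state 'present') is shared by Alpha, Delta, Epsilon, and Zeta — a synapomorphy uniting that clade.
Character 2 (derived state 'present') is shared by Alpha, Delta, and Epsilon — a synapomorphy uniting that clade.
Character 3 (derived state 'present') is unique to Eta (autapomorphy; uninformative for grouping).
Character 4: derived state 'present' in Delta and Epsilon only — synapomorphy for {Delta, Epsilon}.
Character 5 (derived state 'absent') is unique to Eta (autapomorphy; uninformative for grouping).
Most parsimonious ingroup topology: (((Alpha,(Delta,Epsilon)),Zeta),Eta).
The clade {Delta, Epsilon} is supported by Character 4: its derived state 'present' occurs in exactly those taxa and in no other taxon (including the outgroup).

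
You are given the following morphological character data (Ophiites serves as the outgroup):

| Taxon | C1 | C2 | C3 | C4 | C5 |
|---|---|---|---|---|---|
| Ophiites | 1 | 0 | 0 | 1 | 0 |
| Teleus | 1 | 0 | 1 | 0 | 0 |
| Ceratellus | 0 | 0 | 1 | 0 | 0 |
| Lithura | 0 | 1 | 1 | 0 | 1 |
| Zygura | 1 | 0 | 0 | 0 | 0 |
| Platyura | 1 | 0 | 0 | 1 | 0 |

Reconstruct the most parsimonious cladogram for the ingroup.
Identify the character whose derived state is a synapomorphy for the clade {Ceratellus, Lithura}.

Character polarity is set by the outgroup: the derived state is whichever differs from the outgroup's state, so for C1, C4 the derived state is '0', and for the remaining characters it is '1'.
C1: derived state '0' in Ceratellus and Lithura only — synapomorphy for {Ceratellus, Lithura}.
C2: derived state '1' in Lithura only — an autapomorphy, so it tells us nothing about relationships among taxa.
C3: derived state '1' in Ceratellus, Lithura, and Teleus only — synapomorphy for {Ceratellus, Lithura, Teleus}.
Only Ceratellus, Lithura, Teleus, and Zygura show the derived state '0' for C4, supporting them as a clade.
C5 (derived state '1') is unique to Lithura (autapomorphy; uninformative for grouping).
Most parsimonious ingroup topology: (((Teleus,(Ceratellus,Lithura)),Zygura),Platyura).
The clade {Ceratellus, Lithura} is supported by C1: its derived state '0' occurs in exactly those taxa and in no other taxon (including the outgroup).

C1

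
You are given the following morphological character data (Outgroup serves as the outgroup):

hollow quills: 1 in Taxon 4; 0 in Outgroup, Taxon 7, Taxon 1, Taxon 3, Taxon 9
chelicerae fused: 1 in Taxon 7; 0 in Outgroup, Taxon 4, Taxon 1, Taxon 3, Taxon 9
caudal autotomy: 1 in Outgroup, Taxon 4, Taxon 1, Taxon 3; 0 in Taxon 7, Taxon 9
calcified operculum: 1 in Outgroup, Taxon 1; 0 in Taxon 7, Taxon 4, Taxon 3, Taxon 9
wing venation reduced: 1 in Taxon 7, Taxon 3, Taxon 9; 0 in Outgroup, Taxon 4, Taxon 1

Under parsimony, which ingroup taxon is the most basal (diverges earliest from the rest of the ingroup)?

Taxon 1

Character polarity is set by the outgroup: the derived state is whichever differs from the outgroup's state, so for caudal autotomy, calcified operculum the derived state is '0', and for the remaining characters it is '1'.
hollow quills (derived state '1') is unique to Taxon 4 (autapomorphy; uninformative for grouping).
chelicerae fused (derived state '1') is unique to Taxon 7 (autapomorphy; uninformative for grouping).
Only Taxon 7 and Taxon 9 show the derived state '0' for caudal autotomy, supporting them as a clade.
Only Taxon 3, Taxon 4, Taxon 7, and Taxon 9 show the derived state '0' for calcified operculum, supporting them as a clade.
wing venation reduced (derived state '1') is shared by Taxon 3, Taxon 7, and Taxon 9 — a synapomorphy uniting that clade.
Most parsimonious ingroup topology: ((((Taxon 7,Taxon 9),Taxon 3),Taxon 4),Taxon 1).
Taxon 1 is sister to the clade containing all other ingroup taxa, so it is the earliest-diverging (most basal) ingroup lineage.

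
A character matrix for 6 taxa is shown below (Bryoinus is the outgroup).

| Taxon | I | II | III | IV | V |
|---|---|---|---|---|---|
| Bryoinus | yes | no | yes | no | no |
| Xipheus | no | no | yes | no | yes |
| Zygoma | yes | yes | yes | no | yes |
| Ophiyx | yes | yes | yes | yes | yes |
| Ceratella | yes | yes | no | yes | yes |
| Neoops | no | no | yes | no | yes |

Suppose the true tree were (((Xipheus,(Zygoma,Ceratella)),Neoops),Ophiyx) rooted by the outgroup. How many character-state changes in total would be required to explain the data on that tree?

Map each character onto (((Xipheus,(Zygoma,Ceratella)),Neoops),Ophiyx) (rooted by Bryoinus) and count the minimum state changes it requires (Fitch parsimony):
I: 2; II: 2; III: 1; IV: 2; V: 1.
Total tree length = 8.

8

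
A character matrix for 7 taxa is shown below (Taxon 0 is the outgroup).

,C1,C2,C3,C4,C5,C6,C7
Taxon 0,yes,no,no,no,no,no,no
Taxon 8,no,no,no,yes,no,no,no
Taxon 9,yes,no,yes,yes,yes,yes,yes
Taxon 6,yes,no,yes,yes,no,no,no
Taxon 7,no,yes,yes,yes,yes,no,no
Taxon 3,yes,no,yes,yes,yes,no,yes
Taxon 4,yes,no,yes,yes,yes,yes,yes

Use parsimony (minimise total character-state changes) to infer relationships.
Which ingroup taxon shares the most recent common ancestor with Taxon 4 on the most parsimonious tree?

Character polarity is set by the outgroup: the derived state is whichever differs from the outgroup's state, so for C1 the derived state is 'no', and for the remaining characters it is 'yes'.
C1 (state 'no') occurs in Taxon 7 and Taxon 8 but conflicts with the nesting implied by the other characters — most parsimoniously interpreted as homoplasy.
C2 (derived state 'yes') is unique to Taxon 7 (autapomorphy; uninformative for grouping).
Only Taxon 3, Taxon 4, Taxon 6, Taxon 7, and Taxon 9 show the derived state 'yes' for C3, supporting them as a clade.
All ingroup taxa share the derived state 'yes' for C4; it defines the ingroup but does not resolve relationships within it.
C5 (derived state 'yes') is shared by Taxon 3, Taxon 4, Taxon 7, and Taxon 9 — a synapomorphy uniting that clade.
C6 (derived state 'yes') is shared by Taxon 4 and Taxon 9 — a synapomorphy uniting that clade.
C7: derived state 'yes' in Taxon 3, Taxon 4, and Taxon 9 only — synapomorphy for {Taxon 3, Taxon 4, Taxon 9}.
Most parsimonious ingroup topology: (Taxon 8,((((Taxon 9,Taxon 4),Taxon 3),Taxon 7),Taxon 6)).
Taxon 4 and Taxon 9 form a cherry on this tree, so they are sister taxa.

Taxon 9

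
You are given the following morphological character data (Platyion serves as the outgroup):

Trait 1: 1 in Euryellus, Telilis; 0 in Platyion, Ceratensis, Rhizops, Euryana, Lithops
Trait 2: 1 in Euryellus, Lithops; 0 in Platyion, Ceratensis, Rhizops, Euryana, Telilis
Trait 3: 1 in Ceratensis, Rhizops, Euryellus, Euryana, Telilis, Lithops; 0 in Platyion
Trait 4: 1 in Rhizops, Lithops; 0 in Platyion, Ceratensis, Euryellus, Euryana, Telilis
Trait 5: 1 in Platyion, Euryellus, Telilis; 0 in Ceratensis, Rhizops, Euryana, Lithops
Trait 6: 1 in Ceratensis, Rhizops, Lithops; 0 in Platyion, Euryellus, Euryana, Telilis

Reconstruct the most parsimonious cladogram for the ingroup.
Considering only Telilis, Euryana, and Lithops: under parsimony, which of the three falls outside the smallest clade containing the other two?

Character polarity is set by the outgroup: the derived state is whichever differs from the outgroup's state, so for Trait 5 the derived state is '0', and for the remaining characters it is '1'.
Trait 1 (derived state '1') is shared by Euryellus and Telilis — a synapomorphy uniting that clade.
Trait 2 groups Euryellus and Lithops, which is incompatible with the clades supported by the remaining characters; treating it as convergent (homoplasy) costs fewer steps than any alternative tree.
All ingroup taxa share the derived state '1' for Trait 3; it defines the ingroup but does not resolve relationships within it.
Trait 4 (derived state '1') is shared by Lithops and Rhizops — a synapomorphy uniting that clade.
Trait 5: derived state '0' in Ceratensis, Euryana, Lithops, and Rhizops only — synapomorphy for {Ceratensis, Euryana, Lithops, Rhizops}.
Only Ceratensis, Lithops, and Rhizops show the derived state '1' for Trait 6, supporting them as a clade.
Most parsimonious ingroup topology: (((Ceratensis,(Rhizops,Lithops)),Euryana),(Euryellus,Telilis)).
Euryana and Lithops share a more recent common ancestor with each other than either does with Telilis, so Telilis is the least closely related of the three.

Telilis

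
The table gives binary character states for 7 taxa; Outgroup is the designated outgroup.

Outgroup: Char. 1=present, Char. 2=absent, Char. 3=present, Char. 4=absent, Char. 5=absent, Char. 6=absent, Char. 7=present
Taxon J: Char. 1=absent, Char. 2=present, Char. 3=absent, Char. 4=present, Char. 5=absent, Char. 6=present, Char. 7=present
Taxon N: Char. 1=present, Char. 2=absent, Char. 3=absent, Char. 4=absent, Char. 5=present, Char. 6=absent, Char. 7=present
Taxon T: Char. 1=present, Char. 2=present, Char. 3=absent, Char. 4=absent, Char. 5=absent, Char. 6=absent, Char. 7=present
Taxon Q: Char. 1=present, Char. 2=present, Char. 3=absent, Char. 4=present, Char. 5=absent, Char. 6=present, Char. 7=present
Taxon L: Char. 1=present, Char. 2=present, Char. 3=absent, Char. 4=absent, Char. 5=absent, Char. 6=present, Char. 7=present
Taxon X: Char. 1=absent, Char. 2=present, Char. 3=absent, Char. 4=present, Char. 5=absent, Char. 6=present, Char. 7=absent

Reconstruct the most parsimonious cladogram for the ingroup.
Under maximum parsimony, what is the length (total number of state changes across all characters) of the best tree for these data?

7

Character polarity is set by the outgroup: the derived state is whichever differs from the outgroup's state, so for Char. 1, Char. 3, Char. 7 the derived state is 'absent', and for the remaining characters it is 'present'.
Char. 1: derived state 'absent' in Taxon J and Taxon X only — synapomorphy for {Taxon J, Taxon X}.
Char. 2: derived state 'present' in Taxon J, Taxon L, Taxon Q, Taxon T, and Taxon X only — synapomorphy for {Taxon J, Taxon L, Taxon Q, Taxon T, Taxon X}.
Char. 3 (derived state 'absent') is shared by all ingroup taxa — unites the whole ingroup.
Char. 4: derived state 'present' in Taxon J, Taxon Q, and Taxon X only — synapomorphy for {Taxon J, Taxon Q, Taxon X}.
Char. 5: derived state 'present' in Taxon N only — an autapomorphy, so it tells us nothing about relationships among taxa.
Char. 6: derived state 'present' in Taxon J, Taxon L, Taxon Q, and Taxon X only — synapomorphy for {Taxon J, Taxon L, Taxon Q, Taxon X}.
Char. 7 (derived state 'absent') is unique to Taxon X (autapomorphy; uninformative for grouping).
Most parsimonious ingroup topology: (((((Taxon J,Taxon X),Taxon Q),Taxon L),Taxon T),Taxon N).
Changes per character on this tree: Char. 1: 1; Char. 2: 1; Char. 3: 1; Char. 4: 1; Char. 5: 1; Char. 6: 1; Char. 7: 1.
Total = 7.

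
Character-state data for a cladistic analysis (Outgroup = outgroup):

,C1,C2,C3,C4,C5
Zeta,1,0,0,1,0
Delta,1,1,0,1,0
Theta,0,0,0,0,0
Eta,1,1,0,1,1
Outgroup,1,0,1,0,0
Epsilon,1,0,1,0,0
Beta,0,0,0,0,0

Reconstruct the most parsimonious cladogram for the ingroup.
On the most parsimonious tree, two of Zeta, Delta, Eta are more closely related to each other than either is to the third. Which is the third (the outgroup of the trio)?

Zeta

Character polarity is set by the outgroup: the derived state is whichever differs from the outgroup's state, so for C1, C3 the derived state is '0', and for the remaining characters it is '1'.
C1: derived state '0' in Beta and Theta only — synapomorphy for {Beta, Theta}.
Only Delta and Eta show the derived state '1' for C2, supporting them as a clade.
C3 (derived state '0') is shared by Beta, Delta, Eta, Theta, and Zeta — a synapomorphy uniting that clade.
C4: derived state '1' in Delta, Eta, and Zeta only — synapomorphy for {Delta, Eta, Zeta}.
C5 (derived state '1') is unique to Eta (autapomorphy; uninformative for grouping).
Most parsimonious ingroup topology: (Epsilon,(((Eta,Delta),Zeta),(Theta,Beta))).
Eta and Delta share a more recent common ancestor with each other than either does with Zeta, so Zeta is the least closely related of the three.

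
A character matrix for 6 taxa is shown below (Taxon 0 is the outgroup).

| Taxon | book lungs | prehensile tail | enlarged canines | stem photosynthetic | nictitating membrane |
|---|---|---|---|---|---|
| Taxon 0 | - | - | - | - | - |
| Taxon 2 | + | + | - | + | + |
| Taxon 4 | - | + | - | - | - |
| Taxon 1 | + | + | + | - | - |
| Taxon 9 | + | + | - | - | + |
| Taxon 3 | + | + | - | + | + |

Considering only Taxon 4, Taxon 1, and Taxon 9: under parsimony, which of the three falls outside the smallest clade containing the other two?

The outgroup has state '-' for every character, so '+' is the derived state throughout.
book lungs: derived state '+' in Taxon 1, Taxon 2, Taxon 3, and Taxon 9 only — synapomorphy for {Taxon 1, Taxon 2, Taxon 3, Taxon 9}.
All ingroup taxa share the derived state '+' for prehensile tail; it defines the ingroup but does not resolve relationships within it.
enlarged canines (derived state '+') is unique to Taxon 1 (autapomorphy; uninformative for grouping).
Only Taxon 2 and Taxon 3 show the derived state '+' for stem photosynthetic, supporting them as a clade.
Only Taxon 2, Taxon 3, and Taxon 9 show the derived state '+' for nictitating membrane, supporting them as a clade.
Most parsimonious ingroup topology: ((((Taxon 2,Taxon 3),Taxon 9),Taxon 1),Taxon 4).
Taxon 1 and Taxon 9 share a more recent common ancestor with each other than either does with Taxon 4, so Taxon 4 is the least closely related of the three.

Taxon 4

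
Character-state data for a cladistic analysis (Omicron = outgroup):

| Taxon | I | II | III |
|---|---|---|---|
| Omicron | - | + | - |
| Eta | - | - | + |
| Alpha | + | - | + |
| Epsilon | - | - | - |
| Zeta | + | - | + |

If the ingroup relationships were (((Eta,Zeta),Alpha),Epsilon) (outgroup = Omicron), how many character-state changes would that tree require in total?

4

Map each character onto (((Eta,Zeta),Alpha),Epsilon) (rooted by Omicron) and count the minimum state changes it requires (Fitch parsimony):
I: 2; II: 1; III: 1.
Total tree length = 4.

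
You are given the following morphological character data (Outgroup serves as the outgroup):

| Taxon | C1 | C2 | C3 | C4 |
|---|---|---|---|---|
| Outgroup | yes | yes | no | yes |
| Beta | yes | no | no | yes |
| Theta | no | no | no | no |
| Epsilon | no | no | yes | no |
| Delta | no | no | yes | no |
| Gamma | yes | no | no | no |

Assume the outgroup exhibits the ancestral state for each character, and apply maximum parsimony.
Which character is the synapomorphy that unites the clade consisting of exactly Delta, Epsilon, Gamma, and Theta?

Character polarity is set by the outgroup: the derived state is whichever differs from the outgroup's state, so for C1, C2, C4 the derived state is 'no', and for the remaining characters it is 'yes'.
C1: derived state 'no' in Delta, Epsilon, and Theta only — synapomorphy for {Delta, Epsilon, Theta}.
C2 (derived state 'no') is shared by all ingroup taxa — unites the whole ingroup.
C3 (derived state 'yes') is shared by Delta and Epsilon — a synapomorphy uniting that clade.
C4: derived state 'no' in Delta, Epsilon, Gamma, and Theta only — synapomorphy for {Delta, Epsilon, Gamma, Theta}.
Most parsimonious ingroup topology: (Beta,((Theta,(Epsilon,Delta)),Gamma)).
The clade {Delta, Epsilon, Gamma, Theta} is supported by C4: its derived state 'no' occurs in exactly those taxa and in no other taxon (including the outgroup).

C4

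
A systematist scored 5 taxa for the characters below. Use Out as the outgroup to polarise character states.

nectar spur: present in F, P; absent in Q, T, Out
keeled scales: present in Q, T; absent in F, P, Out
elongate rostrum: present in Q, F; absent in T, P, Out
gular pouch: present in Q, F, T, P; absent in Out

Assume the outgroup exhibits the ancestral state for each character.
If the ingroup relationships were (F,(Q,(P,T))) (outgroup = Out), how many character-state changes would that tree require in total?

Map each character onto (F,(Q,(P,T))) (rooted by Out) and count the minimum state changes it requires (Fitch parsimony):
nectar spur: 2; keeled scales: 2; elongate rostrum: 2; gular pouch: 1.
Total tree length = 7.

7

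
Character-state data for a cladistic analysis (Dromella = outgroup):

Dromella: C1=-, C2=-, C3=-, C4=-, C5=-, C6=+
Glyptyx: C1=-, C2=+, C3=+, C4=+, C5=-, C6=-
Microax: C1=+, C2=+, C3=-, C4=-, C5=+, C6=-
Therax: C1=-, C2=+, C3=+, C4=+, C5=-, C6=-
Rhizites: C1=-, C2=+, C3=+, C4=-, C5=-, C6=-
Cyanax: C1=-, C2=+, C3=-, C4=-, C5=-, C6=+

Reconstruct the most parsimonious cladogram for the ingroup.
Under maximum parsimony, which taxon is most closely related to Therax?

Character polarity is set by the outgroup: the derived state is whichever differs from the outgroup's state, so for C6 the derived state is '-', and for the remaining characters it is '+'.
C1 (derived state '+') is unique to Microax (autapomorphy; uninformative for grouping).
All ingroup taxa share the derived state '+' for C2; it defines the ingroup but does not resolve relationships within it.
Only Glyptyx, Rhizites, and Therax show the derived state '+' for C3, supporting them as a clade.
Only Glyptyx and Therax show the derived state '+' for C4, supporting them as a clade.
C5: derived state '+' in Microax only — an autapomorphy, so it tells us nothing about relationships among taxa.
Only Glyptyx, Microax, Rhizites, and Therax show the derived state '-' for C6, supporting them as a clade.
Most parsimonious ingroup topology: ((((Therax,Glyptyx),Rhizites),Microax),Cyanax).
Therax and Glyptyx form a cherry on this tree, so they are sister taxa.

Glyptyx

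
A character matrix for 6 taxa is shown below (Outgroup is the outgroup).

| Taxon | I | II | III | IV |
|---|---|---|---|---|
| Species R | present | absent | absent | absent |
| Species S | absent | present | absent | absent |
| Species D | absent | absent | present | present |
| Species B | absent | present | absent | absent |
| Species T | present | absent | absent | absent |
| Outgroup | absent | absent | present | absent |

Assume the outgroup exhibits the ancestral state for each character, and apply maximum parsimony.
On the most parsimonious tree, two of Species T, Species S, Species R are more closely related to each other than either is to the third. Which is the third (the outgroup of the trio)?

Species S

Character polarity is set by the outgroup: the derived state is whichever differs from the outgroup's state, so for III the derived state is 'absent', and for the remaining characters it is 'present'.
I (derived state 'present') is shared by Species R and Species T — a synapomorphy uniting that clade.
Only Species B and Species S show the derived state 'present' for II, supporting them as a clade.
III: derived state 'absent' in Species B, Species R, Species S, and Species T only — synapomorphy for {Species B, Species R, Species S, Species T}.
IV (derived state 'present') is unique to Species D (autapomorphy; uninformative for grouping).
Most parsimonious ingroup topology: (((Species S,Species B),(Species R,Species T)),Species D).
Species R and Species T share a more recent common ancestor with each other than either does with Species S, so Species S is the least closely related of the three.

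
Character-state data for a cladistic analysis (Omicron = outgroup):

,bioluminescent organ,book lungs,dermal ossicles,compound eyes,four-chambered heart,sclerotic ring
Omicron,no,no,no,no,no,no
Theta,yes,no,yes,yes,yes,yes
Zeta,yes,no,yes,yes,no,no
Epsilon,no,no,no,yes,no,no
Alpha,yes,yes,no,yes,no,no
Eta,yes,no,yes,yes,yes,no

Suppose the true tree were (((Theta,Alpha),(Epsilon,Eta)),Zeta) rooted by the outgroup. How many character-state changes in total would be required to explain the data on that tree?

10

Map each character onto (((Theta,Alpha),(Epsilon,Eta)),Zeta) (rooted by Omicron) and count the minimum state changes it requires (Fitch parsimony):
bioluminescent organ: 2; book lungs: 1; dermal ossicles: 3; compound eyes: 1; four-chambered heart: 2; sclerotic ring: 1.
Total tree length = 10.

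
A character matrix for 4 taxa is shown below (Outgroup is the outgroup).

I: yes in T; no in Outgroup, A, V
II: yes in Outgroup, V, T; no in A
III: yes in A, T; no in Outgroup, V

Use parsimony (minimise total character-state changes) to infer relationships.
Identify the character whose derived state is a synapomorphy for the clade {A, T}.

Character polarity is set by the outgroup: the derived state is whichever differs from the outgroup's state, so for II the derived state is 'no', and for the remaining characters it is 'yes'.
I (derived state 'yes') is unique to T (autapomorphy; uninformative for grouping).
II: derived state 'no' in A only — an autapomorphy, so it tells us nothing about relationships among taxa.
III: derived state 'yes' in A and T only — synapomorphy for {A, T}.
Most parsimonious ingroup topology: ((A,T),V).
The clade {A, T} is supported by III: its derived state 'yes' occurs in exactly those taxa and in no other taxon (including the outgroup).

III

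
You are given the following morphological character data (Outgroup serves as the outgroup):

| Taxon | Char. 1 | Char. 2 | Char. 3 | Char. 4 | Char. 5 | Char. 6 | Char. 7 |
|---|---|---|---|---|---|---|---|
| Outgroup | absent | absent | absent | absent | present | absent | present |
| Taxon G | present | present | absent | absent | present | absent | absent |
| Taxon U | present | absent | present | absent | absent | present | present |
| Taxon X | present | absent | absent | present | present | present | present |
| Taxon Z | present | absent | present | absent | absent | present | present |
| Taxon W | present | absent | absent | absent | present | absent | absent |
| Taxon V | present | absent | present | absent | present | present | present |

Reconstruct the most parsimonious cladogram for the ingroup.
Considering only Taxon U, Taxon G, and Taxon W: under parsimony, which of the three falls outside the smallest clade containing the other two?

Character polarity is set by the outgroup: the derived state is whichever differs from the outgroup's state, so for Char. 5, Char. 7 the derived state is 'absent', and for the remaining characters it is 'present'.
All ingroup taxa share the derived state 'present' for Char. 1; it defines the ingroup but does not resolve relationships within it.
Char. 2: derived state 'present' in Taxon G only — an autapomorphy, so it tells us nothing about relationships among taxa.
Only Taxon U, Taxon V, and Taxon Z show the derived state 'present' for Char. 3, supporting them as a clade.
Char. 4 (derived state 'present') is unique to Taxon X (autapomorphy; uninformative for grouping).
Char. 5: derived state 'absent' in Taxon U and Taxon Z only — synapomorphy for {Taxon U, Taxon Z}.
Char. 6 (derived state 'present') is shared by Taxon U, Taxon V, Taxon X, and Taxon Z — a synapomorphy uniting that clade.
Only Taxon G and Taxon W show the derived state 'absent' for Char. 7, supporting them as a clade.
Most parsimonious ingroup topology: ((Taxon G,Taxon W),(((Taxon U,Taxon Z),Taxon V),Taxon X)).
Taxon G and Taxon W share a more recent common ancestor with each other than either does with Taxon U, so Taxon U is the least closely related of the three.

Taxon U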